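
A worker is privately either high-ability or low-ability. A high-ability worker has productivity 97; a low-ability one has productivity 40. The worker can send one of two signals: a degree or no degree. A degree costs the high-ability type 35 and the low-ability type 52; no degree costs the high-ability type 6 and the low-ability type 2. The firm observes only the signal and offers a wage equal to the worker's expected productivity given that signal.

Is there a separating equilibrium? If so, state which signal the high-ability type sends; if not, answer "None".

Try high-ability → degree, low-ability → no degree:
  If types separate, degree earns payment 97 and no degree earns 40.
  High-ability: degree gives 97 − 35 = 62; no degree gives 40 − 6 = 34. No deviation. ✓
  Low-ability: no degree gives 40 − 2 = 38; degree gives 97 − 52 = 45. Would deviate. ✗
Try high-ability → no degree, low-ability → degree:
  If types separate, no degree earns payment 97 and degree earns 40.
  High-ability: no degree gives 97 − 6 = 91; degree gives 40 − 35 = 5. No deviation. ✓
  Low-ability: degree gives 40 − 52 = -12; no degree gives 97 − 2 = 95. Would deviate. ✗
Neither assignment is incentive-compatible.

None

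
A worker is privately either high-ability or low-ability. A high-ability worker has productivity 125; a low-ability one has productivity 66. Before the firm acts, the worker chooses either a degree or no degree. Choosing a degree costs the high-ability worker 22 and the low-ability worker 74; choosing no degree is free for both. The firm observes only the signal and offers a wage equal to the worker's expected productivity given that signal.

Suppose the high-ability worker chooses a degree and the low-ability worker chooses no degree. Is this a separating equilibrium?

If types separate, degree earns payment 125 and no degree earns 66.
High-ability: degree gives 125 − 22 = 103; no degree gives 66 − 0 = 66. No deviation. ✓
Low-ability: no degree gives 66 − 0 = 66; degree gives 125 − 74 = 51. No deviation. ✓
Neither type gains from mimicking the other.

Yes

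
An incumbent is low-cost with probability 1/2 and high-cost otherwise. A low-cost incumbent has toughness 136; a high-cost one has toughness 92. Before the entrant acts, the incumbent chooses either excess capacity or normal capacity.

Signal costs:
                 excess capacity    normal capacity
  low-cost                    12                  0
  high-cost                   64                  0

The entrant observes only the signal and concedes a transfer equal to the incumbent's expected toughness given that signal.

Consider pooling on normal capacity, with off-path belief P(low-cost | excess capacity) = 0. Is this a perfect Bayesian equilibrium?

At the pooled signal (normal capacity) the entrant holds the prior 1/2 and pays 1/2·136 + 1/2·92 = 114. Off-path (excess capacity) belief 0 gives 0·136 + 1·92 = 92.
Low-cost: normal capacity gives 114 − 0 = 114; excess capacity gives 92 − 12 = 80. Stays. ✓
High-cost: normal capacity gives 114 − 0 = 114; excess capacity gives 92 − 64 = 28. Stays. ✓

Yes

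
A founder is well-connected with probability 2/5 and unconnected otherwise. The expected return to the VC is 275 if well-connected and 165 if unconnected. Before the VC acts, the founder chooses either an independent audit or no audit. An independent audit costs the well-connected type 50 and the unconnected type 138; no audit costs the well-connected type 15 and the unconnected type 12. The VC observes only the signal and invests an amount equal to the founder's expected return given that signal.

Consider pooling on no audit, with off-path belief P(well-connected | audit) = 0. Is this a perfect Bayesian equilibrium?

Yes

On the equilibrium path (no audit) the VC holds the prior 2/5 and pays 2/5·275 + 3/5·165 = 209. Off-path (audit) belief 0 gives 0·275 + 1·165 = 165.
Well-connected: no audit gives 209 − 15 = 194; audit gives 165 − 50 = 115. Stays. ✓
Unconnected: no audit gives 209 − 12 = 197; audit gives 165 − 138 = 27. Stays. ✓
Beliefs are Bayes-consistent on-path and both types best-respond.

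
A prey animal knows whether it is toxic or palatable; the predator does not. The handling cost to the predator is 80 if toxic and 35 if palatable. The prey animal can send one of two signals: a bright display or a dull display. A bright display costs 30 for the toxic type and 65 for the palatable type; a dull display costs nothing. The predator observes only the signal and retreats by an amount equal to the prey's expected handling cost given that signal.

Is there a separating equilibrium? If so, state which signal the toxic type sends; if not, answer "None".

Try toxic → bright display, palatable → dull display:
  If types separate, bright display earns payment 80 and dull display earns 35.
  Toxic: bright display gives 80 − 30 = 50; dull display gives 35 − 0 = 35. No deviation. ✓
  Palatable: dull display gives 35 − 0 = 35; bright display gives 80 − 65 = 15. No deviation. ✓
Both hold — the toxic type sends bright display.

bright display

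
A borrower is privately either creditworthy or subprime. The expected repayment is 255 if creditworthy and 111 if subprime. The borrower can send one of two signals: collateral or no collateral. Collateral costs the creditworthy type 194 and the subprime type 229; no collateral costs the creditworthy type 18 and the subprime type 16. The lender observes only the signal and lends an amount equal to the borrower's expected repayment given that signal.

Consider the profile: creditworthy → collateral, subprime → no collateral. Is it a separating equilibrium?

If types separate, collateral earns payment 255 and no collateral earns 111.
Creditworthy: collateral gives 255 − 194 = 61; no collateral gives 111 − 18 = 93. Would deviate. ✗
Subprime: no collateral gives 111 − 16 = 95; collateral gives 255 − 229 = 26. No deviation. ✓

No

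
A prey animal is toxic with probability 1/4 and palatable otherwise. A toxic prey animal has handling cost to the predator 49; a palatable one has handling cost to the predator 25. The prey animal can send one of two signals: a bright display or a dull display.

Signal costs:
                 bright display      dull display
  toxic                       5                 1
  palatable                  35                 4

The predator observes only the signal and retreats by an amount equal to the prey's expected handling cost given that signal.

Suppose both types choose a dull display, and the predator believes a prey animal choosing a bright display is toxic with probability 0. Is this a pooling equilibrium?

Yes

At the pooled signal (dull display) the predator holds the prior 1/4 and pays 1/4·49 + 3/4·25 = 31. Off-path (bright display) belief 0 gives 0·49 + 1·25 = 25.
Toxic: dull display gives 31 − 1 = 30; bright display gives 25 − 5 = 20. Stays. ✓
Palatable: dull display gives 31 − 4 = 27; bright display gives 25 − 35 = -10. Stays. ✓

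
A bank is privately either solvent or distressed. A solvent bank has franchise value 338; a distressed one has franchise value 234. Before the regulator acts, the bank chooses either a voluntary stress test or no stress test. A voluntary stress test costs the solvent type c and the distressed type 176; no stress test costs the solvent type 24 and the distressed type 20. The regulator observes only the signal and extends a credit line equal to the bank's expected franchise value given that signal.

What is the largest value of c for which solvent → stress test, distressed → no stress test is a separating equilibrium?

128

Under separation: stress test → solvent (pays 338); no stress test → distressed (pays 234).
Distressed: 234 − 20 = 214 ≥ 338 − 176 = 162. Holds regardless of c. ✓
Solvent: 338 − c ≥ 234 − 24, so c ≤ 338 − 210 = 128.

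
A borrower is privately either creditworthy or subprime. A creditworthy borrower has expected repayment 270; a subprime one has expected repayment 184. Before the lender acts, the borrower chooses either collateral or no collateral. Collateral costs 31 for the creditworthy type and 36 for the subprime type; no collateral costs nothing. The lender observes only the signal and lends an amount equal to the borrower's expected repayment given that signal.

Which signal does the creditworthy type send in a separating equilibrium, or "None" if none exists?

Try creditworthy → collateral, subprime → no collateral:
  Under separation the lender infers type exactly: collateral → creditworthy (pays 270), no collateral → subprime (pays 184).
  Creditworthy: collateral gives 270 − 31 = 239; no collateral gives 184 − 0 = 184. No deviation. ✓
  Subprime: no collateral gives 184 − 0 = 184; collateral gives 270 − 36 = 234. Would deviate. ✗
Try creditworthy → no collateral, subprime → collateral:
  Under separation the lender infers type exactly: no collateral → creditworthy (pays 270), collateral → subprime (pays 184).
  Creditworthy: no collateral gives 270 − 0 = 270; collateral gives 184 − 31 = 153. No deviation. ✓
  Subprime: collateral gives 184 − 36 = 148; no collateral gives 270 − 0 = 270. Would deviate. ✗
Neither assignment is incentive-compatible.

None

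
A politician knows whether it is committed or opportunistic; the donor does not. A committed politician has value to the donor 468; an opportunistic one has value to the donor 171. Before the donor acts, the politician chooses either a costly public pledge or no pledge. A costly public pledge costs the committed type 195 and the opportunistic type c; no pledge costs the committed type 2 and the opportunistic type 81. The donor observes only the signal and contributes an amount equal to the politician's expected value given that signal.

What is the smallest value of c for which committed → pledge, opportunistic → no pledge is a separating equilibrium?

378

Under separation: pledge → committed (pays 468); no pledge → opportunistic (pays 171).
Committed: 468 − 195 = 273 ≥ 171 − 2 = 169. Holds regardless of c. ✓
Opportunistic: 171 − 81 ≥ 468 − c, so c ≥ 468 − 90 = 378.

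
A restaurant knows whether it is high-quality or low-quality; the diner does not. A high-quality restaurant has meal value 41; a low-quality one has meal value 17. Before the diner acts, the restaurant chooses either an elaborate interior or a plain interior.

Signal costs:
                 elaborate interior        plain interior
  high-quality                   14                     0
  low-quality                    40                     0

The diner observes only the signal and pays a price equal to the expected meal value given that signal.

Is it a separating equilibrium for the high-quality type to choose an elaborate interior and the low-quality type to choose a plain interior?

If types separate, elaborate interior earns payment 41 and plain interior earns 17.
High-quality: elaborate interior gives 41 − 14 = 27; plain interior gives 17 − 0 = 17. No deviation. ✓
Low-quality: plain interior gives 17 − 0 = 17; elaborate interior gives 41 − 40 = 1. No deviation. ✓
Both incentive constraints hold.

Yes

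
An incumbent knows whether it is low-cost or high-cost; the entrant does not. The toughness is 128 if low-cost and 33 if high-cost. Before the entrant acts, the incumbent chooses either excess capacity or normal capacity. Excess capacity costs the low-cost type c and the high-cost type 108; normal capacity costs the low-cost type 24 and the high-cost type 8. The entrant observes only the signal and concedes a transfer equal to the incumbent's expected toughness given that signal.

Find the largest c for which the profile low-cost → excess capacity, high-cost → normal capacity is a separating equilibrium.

Under separation: excess capacity → low-cost (pays 128); normal capacity → high-cost (pays 33).
High-cost: 33 − 8 = 25 ≥ 128 − 108 = 20. Holds regardless of c. ✓
Low-cost: 128 − c ≥ 33 − 24, so c ≤ 128 − 9 = 119.

119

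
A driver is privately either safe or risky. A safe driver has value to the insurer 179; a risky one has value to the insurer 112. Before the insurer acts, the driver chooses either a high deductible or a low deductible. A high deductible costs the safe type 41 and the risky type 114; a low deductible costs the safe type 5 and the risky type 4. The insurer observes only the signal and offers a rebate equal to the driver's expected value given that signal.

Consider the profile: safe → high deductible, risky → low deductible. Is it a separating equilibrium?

Yes

If types separate, high deductible earns payment 179 and low deductible earns 112.
Safe: high deductible gives 179 − 41 = 138; low deductible gives 112 − 5 = 107. No deviation. ✓
Risky: low deductible gives 112 − 4 = 108; high deductible gives 179 − 114 = 65. No deviation. ✓
Both incentive constraints hold.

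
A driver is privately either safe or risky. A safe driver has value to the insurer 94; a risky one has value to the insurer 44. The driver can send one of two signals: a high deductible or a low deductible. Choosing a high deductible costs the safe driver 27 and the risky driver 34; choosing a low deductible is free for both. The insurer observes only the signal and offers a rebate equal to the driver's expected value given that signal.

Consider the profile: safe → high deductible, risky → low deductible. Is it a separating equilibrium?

If types separate, high deductible earns payment 94 and low deductible earns 44.
Safe: high deductible gives 94 − 27 = 67; low deductible gives 44 − 0 = 44. No deviation. ✓
Risky: low deductible gives 44 − 0 = 44; high deductible gives 94 − 34 = 60. Would deviate. ✗

No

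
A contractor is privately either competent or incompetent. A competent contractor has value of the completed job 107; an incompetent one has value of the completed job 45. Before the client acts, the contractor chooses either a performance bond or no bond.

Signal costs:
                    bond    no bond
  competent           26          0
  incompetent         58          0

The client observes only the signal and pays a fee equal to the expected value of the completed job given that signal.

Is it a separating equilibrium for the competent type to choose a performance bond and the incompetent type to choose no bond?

If types separate, bond earns payment 107 and no bond earns 45.
Competent: bond gives 107 − 26 = 81; no bond gives 45 − 0 = 45. No deviation. ✓
Incompetent: no bond gives 45 − 0 = 45; bond gives 107 − 58 = 49. Would deviate. ✗

No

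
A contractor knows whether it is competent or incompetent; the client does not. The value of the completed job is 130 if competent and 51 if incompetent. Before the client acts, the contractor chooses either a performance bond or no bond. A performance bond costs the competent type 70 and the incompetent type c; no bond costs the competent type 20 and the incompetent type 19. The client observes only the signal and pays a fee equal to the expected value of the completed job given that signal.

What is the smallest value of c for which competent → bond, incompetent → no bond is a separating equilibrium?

98

Under separation: bond → competent (pays 130); no bond → incompetent (pays 51).
Competent: 130 − 70 = 60 ≥ 51 − 20 = 31. Holds regardless of c. ✓
Incompetent: 51 − 19 ≥ 130 − c, so c ≥ 130 − 32 = 98.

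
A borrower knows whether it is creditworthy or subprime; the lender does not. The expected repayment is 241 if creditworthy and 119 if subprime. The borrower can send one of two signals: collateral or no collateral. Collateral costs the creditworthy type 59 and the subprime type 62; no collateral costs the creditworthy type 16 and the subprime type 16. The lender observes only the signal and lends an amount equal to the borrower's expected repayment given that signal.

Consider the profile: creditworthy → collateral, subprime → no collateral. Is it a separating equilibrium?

If types separate, collateral earns payment 241 and no collateral earns 119.
Creditworthy: collateral gives 241 − 59 = 182; no collateral gives 119 − 16 = 103. No deviation. ✓
Subprime: no collateral gives 119 − 16 = 103; collateral gives 241 − 62 = 179. Would deviate. ✗

No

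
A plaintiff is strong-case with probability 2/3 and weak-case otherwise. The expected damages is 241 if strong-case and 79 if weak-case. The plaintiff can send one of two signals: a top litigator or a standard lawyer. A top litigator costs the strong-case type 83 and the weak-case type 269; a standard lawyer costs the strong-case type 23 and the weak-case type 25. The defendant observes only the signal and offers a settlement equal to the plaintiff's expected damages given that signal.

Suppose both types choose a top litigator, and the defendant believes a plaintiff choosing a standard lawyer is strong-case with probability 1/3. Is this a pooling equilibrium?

At the pooled signal (top litigator) the defendant holds the prior 2/3 and pays 2/3·241 + 1/3·79 = 187. Off-path (standard lawyer) belief 1/3 gives 1/3·241 + 2/3·79 = 133.
Strong-case: top litigator gives 187 − 83 = 104; standard lawyer gives 133 − 23 = 110. Deviates. ✗
Weak-case: top litigator gives 187 − 269 = -82; standard lawyer gives 133 − 25 = 108. Deviates. ✗

No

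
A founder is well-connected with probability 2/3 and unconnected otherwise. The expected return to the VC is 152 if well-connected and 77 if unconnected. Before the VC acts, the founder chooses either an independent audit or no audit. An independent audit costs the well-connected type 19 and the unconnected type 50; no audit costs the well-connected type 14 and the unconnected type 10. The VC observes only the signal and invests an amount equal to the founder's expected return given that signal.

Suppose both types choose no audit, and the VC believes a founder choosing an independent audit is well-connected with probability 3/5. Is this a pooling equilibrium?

Yes

At the pooled signal (no audit) the VC holds the prior 2/3 and pays 2/3·152 + 1/3·77 = 127. Off-path (audit) belief 3/5 gives 3/5·152 + 2/5·77 = 122.
Well-connected: no audit gives 127 − 14 = 113; audit gives 122 − 19 = 103. Stays. ✓
Unconnected: no audit gives 127 − 10 = 117; audit gives 122 − 50 = 72. Stays. ✓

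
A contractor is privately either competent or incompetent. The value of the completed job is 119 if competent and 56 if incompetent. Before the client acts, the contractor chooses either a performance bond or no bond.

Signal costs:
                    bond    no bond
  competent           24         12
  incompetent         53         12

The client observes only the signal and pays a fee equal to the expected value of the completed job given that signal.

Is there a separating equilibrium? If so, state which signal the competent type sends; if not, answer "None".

None

Try competent → bond, incompetent → no bond:
  If types separate, bond earns payment 119 and no bond earns 56.
  Competent: bond gives 119 − 24 = 95; no bond gives 56 − 12 = 44. No deviation. ✓
  Incompetent: no bond gives 56 − 12 = 44; bond gives 119 − 53 = 66. Would deviate. ✗
Try competent → no bond, incompetent → bond:
  If types separate, no bond earns payment 119 and bond earns 56.
  Competent: no bond gives 119 − 12 = 107; bond gives 56 − 24 = 32. No deviation. ✓
  Incompetent: bond gives 56 − 53 = 3; no bond gives 119 − 12 = 107. Would deviate. ✗
Neither assignment is incentive-compatible.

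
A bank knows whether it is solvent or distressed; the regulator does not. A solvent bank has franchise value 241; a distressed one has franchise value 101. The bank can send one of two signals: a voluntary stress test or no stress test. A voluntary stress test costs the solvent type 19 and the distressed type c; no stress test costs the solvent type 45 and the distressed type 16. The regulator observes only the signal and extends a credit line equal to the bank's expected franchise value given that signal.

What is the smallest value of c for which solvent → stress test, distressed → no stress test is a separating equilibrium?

Under separation: stress test → solvent (pays 241); no stress test → distressed (pays 101).
Solvent: 241 − 19 = 222 ≥ 101 − 45 = 56. Holds regardless of c. ✓
Distressed: 101 − 16 ≥ 241 − c, so c ≥ 241 − 85 = 156.

156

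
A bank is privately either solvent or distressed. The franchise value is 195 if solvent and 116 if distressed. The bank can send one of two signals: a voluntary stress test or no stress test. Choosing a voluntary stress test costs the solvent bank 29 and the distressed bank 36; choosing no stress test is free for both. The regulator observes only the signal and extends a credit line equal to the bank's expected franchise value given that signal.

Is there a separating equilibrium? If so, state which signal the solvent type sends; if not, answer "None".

Try solvent → stress test, distressed → no stress test:
  If types separate, stress test earns payment 195 and no stress test earns 116.
  Solvent: stress test gives 195 − 29 = 166; no stress test gives 116 − 0 = 116. No deviation. ✓
  Distressed: no stress test gives 116 − 0 = 116; stress test gives 195 − 36 = 159. Would deviate. ✗
Try solvent → no stress test, distressed → stress test:
  If types separate, no stress test earns payment 195 and stress test earns 116.
  Solvent: no stress test gives 195 − 0 = 195; stress test gives 116 − 29 = 87. No deviation. ✓
  Distressed: stress test gives 116 − 36 = 80; no stress test gives 195 − 0 = 195. Would deviate. ✗
Neither assignment is incentive-compatible.

None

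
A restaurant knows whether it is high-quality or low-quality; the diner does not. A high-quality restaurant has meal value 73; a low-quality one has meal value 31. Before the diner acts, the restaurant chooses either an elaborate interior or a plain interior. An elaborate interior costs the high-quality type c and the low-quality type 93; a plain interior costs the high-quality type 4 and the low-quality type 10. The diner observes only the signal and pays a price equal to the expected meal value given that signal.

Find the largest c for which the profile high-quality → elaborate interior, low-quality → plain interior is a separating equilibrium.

46

Under separation: elaborate interior → high-quality (pays 73); plain interior → low-quality (pays 31).
Low-quality: 31 − 10 = 21 ≥ 73 − 93 = -20. Holds regardless of c. ✓
High-quality: 73 − c ≥ 31 − 4, so c ≤ 73 − 27 = 46.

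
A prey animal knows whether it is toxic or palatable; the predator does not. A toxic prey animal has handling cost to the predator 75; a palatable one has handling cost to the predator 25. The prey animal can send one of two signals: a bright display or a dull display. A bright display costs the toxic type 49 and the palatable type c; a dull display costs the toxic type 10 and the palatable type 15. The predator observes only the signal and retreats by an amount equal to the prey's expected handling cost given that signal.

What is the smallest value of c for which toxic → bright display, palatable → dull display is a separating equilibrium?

Under separation: bright display → toxic (pays 75); dull display → palatable (pays 25).
Toxic: 75 − 49 = 26 ≥ 25 − 10 = 15. Holds regardless of c. ✓
Palatable: 25 − 15 ≥ 75 − c, so c ≥ 75 − 10 = 65.

65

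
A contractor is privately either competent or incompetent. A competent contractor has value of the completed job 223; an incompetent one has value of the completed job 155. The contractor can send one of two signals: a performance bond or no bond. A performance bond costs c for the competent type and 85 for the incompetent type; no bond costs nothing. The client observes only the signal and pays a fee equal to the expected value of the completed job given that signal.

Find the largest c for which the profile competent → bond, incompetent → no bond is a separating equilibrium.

68

Under separation: bond → competent (pays 223); no bond → incompetent (pays 155).
Incompetent: 155 − 0 = 155 ≥ 223 − 85 = 138. Holds regardless of c. ✓
Competent: 223 − c ≥ 155 − 0, so c ≤ 223 − 155 = 68.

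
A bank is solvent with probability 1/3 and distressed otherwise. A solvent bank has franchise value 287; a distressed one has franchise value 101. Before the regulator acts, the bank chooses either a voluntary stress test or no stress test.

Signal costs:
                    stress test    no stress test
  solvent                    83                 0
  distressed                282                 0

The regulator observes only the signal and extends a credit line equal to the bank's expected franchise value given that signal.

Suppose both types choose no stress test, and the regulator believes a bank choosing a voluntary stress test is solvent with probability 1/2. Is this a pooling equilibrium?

Yes

At the pooled signal (no stress test) the regulator holds the prior 1/3 and pays 1/3·287 + 2/3·101 = 163. Off-path (stress test) belief 1/2 gives 1/2·287 + 1/2·101 = 194.
Solvent: no stress test gives 163 − 0 = 163; stress test gives 194 − 83 = 111. Stays. ✓
Distressed: no stress test gives 163 − 0 = 163; stress test gives 194 − 282 = -88. Stays. ✓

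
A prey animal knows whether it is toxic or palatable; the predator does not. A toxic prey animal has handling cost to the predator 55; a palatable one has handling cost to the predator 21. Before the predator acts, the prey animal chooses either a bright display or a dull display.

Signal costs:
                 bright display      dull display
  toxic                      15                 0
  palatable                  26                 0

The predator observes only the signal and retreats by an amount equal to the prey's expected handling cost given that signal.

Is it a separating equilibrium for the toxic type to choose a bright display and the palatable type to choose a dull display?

No

If types separate, bright display earns payment 55 and dull display earns 21.
Toxic: bright display gives 55 − 15 = 40; dull display gives 21 − 0 = 21. No deviation. ✓
Palatable: dull display gives 21 − 0 = 21; bright display gives 55 − 26 = 29. Would deviate. ✗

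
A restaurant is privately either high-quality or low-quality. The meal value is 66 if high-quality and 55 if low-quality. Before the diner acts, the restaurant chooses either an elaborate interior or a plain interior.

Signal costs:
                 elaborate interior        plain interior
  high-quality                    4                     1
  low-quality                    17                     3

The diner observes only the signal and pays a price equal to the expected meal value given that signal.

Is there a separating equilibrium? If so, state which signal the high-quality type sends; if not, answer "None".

Try high-quality → elaborate interior, low-quality → plain interior:
  If types separate, elaborate interior earns payment 66 and plain interior earns 55.
  High-quality: elaborate interior gives 66 − 4 = 62; plain interior gives 55 − 1 = 54. No deviation. ✓
  Low-quality: plain interior gives 55 − 3 = 52; elaborate interior gives 66 − 17 = 49. No deviation. ✓
Both hold — the high-quality type sends elaborate interior.

elaborate interior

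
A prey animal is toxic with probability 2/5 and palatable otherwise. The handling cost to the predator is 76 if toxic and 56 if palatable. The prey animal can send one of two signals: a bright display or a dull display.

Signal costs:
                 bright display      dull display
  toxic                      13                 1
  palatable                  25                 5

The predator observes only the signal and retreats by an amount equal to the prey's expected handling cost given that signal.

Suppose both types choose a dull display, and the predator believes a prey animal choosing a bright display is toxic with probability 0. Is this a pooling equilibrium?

Yes

At the pooled signal (dull display) the predator holds the prior 2/5 and pays 2/5·76 + 3/5·56 = 64. Off-path (bright display) belief 0 gives 0·76 + 1·56 = 56.
Toxic: dull display gives 64 − 1 = 63; bright display gives 56 − 13 = 43. Stays. ✓
Palatable: dull display gives 64 − 5 = 59; bright display gives 56 − 25 = 31. Stays. ✓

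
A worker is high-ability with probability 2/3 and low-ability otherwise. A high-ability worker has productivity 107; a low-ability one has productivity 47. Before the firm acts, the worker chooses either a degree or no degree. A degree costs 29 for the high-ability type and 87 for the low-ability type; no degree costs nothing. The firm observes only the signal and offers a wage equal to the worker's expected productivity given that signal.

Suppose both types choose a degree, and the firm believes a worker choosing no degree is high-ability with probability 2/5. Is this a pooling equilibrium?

No

At the pooled signal (degree) the firm holds the prior 2/3 and pays 2/3·107 + 1/3·47 = 87. Off-path (no degree) belief 2/5 gives 2/5·107 + 3/5·47 = 71.
High-ability: degree gives 87 − 29 = 58; no degree gives 71 − 0 = 71. Deviates. ✗
Low-ability: degree gives 87 − 87 = 0; no degree gives 71 − 0 = 71. Deviates. ✗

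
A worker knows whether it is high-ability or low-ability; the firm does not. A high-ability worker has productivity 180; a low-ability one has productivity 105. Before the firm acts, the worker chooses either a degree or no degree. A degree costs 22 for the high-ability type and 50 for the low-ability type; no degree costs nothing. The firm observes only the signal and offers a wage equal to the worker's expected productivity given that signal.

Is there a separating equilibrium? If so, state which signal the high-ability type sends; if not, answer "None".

None

Try high-ability → degree, low-ability → no degree:
  Under separation the firm infers type exactly: degree → high-ability (pays 180), no degree → low-ability (pays 105).
  High-ability: degree gives 180 − 22 = 158; no degree gives 105 − 0 = 105. No deviation. ✓
  Low-ability: no degree gives 105 − 0 = 105; degree gives 180 − 50 = 130. Would deviate. ✗
Try high-ability → no degree, low-ability → degree:
  Under separation the firm infers type exactly: no degree → high-ability (pays 180), degree → low-ability (pays 105).
  High-ability: no degree gives 180 − 0 = 180; degree gives 105 − 22 = 83. No deviation. ✓
  Low-ability: degree gives 105 − 50 = 55; no degree gives 180 − 0 = 180. Would deviate. ✗
Neither assignment is incentive-compatible.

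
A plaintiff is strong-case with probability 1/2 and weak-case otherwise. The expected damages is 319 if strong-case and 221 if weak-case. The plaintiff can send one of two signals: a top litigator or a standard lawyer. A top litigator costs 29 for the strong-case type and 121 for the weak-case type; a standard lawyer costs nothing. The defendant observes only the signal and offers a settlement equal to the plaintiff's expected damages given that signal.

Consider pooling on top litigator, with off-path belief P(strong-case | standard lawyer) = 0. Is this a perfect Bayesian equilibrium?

At the pooled signal (top litigator) the defendant holds the prior 1/2 and pays 1/2·319 + 1/2·221 = 270. Off-path (standard lawyer) belief 0 gives 0·319 + 1·221 = 221.
Strong-case: top litigator gives 270 − 29 = 241; standard lawyer gives 221 − 0 = 221. Stays. ✓
Weak-case: top litigator gives 270 − 121 = 149; standard lawyer gives 221 − 0 = 221. Deviates. ✗

No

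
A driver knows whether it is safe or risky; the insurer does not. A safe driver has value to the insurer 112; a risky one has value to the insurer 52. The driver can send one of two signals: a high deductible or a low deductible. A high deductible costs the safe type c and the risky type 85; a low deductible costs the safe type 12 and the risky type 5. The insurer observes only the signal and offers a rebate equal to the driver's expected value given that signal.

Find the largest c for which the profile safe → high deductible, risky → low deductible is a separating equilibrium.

Under separation: high deductible → safe (pays 112); low deductible → risky (pays 52).
Risky: 52 − 5 = 47 ≥ 112 − 85 = 27. Holds regardless of c. ✓
Safe: 112 − c ≥ 52 − 12, so c ≤ 112 − 40 = 72.

72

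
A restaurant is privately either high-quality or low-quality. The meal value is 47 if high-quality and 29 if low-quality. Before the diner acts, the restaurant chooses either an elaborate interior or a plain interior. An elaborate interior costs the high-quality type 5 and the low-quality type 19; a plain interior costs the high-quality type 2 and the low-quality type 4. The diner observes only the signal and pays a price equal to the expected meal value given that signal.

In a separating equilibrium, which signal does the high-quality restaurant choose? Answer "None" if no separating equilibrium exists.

Try high-quality → elaborate interior, low-quality → plain interior:
  If types separate, elaborate interior earns payment 47 and plain interior earns 29.
  High-quality: elaborate interior gives 47 − 5 = 42; plain interior gives 29 − 2 = 27. No deviation. ✓
  Low-quality: plain interior gives 29 − 4 = 25; elaborate interior gives 47 − 19 = 28. Would deviate. ✗
Try high-quality → plain interior, low-quality → elaborate interior:
  If types separate, plain interior earns payment 47 and elaborate interior earns 29.
  High-quality: plain interior gives 47 − 2 = 45; elaborate interior gives 29 − 5 = 24. No deviation. ✓
  Low-quality: elaborate interior gives 29 − 19 = 10; plain interior gives 47 − 4 = 43. Would deviate. ✗
Neither assignment is incentive-compatible.

None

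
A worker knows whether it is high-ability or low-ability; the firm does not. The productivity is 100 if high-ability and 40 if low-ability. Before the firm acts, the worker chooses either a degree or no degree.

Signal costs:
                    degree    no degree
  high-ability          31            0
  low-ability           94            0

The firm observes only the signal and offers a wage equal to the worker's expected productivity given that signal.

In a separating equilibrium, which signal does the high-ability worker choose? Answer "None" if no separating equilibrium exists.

degree

Try high-ability → degree, low-ability → no degree:
  If types separate, degree earns payment 100 and no degree earns 40.
  High-ability: degree gives 100 − 31 = 69; no degree gives 40 − 0 = 40. No deviation. ✓
  Low-ability: no degree gives 40 − 0 = 40; degree gives 100 − 94 = 6. No deviation. ✓
Both hold — the high-ability type sends degree.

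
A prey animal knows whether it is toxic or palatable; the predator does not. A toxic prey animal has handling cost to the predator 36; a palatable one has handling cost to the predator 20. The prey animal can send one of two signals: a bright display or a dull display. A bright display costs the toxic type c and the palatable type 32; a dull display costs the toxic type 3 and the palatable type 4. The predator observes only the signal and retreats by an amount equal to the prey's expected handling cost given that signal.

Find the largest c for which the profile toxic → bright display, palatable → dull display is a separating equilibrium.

Under separation: bright display → toxic (pays 36); dull display → palatable (pays 20).
Palatable: 20 − 4 = 16 ≥ 36 − 32 = 4. Holds regardless of c. ✓
Toxic: 36 − c ≥ 20 − 3, so c ≤ 36 − 17 = 19.

19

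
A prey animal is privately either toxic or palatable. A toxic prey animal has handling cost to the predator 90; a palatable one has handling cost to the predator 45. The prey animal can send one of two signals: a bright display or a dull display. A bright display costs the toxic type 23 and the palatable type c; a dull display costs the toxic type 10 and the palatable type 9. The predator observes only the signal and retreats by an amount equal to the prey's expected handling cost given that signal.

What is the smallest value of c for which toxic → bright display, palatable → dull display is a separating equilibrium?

Under separation: bright display → toxic (pays 90); dull display → palatable (pays 45).
Toxic: 90 − 23 = 67 ≥ 45 − 10 = 35. Holds regardless of c. ✓
Palatable: 45 − 9 ≥ 90 − c, so c ≥ 90 − 36 = 54.

54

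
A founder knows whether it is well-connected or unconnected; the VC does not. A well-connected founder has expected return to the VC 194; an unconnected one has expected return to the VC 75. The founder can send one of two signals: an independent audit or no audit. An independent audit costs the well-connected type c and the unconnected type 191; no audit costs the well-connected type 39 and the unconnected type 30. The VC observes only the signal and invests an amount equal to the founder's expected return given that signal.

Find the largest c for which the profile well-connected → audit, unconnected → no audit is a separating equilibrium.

Under separation: audit → well-connected (pays 194); no audit → unconnected (pays 75).
Unconnected: 75 − 30 = 45 ≥ 194 − 191 = 3. Holds regardless of c. ✓
Well-connected: 194 − c ≥ 75 − 39, so c ≤ 194 − 36 = 158.

158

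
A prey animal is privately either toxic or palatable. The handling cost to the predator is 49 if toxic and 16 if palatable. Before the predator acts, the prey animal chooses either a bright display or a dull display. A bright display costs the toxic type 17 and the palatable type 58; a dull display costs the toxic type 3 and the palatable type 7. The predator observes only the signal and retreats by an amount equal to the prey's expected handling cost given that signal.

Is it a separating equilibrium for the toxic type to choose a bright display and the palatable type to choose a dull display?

Yes

If types separate, bright display earns payment 49 and dull display earns 16.
Toxic: bright display gives 49 − 17 = 32; dull display gives 16 − 3 = 13. No deviation. ✓
Palatable: dull display gives 16 − 7 = 9; bright display gives 49 − 58 = -9. No deviation. ✓
Both incentive constraints hold.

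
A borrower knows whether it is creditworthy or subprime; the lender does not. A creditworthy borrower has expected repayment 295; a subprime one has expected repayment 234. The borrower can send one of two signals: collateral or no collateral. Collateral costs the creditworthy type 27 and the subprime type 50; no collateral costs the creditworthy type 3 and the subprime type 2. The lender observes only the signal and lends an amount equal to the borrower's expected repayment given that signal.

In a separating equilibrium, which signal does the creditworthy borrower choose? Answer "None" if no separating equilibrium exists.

None

Try creditworthy → collateral, subprime → no collateral:
  If types separate, collateral earns payment 295 and no collateral earns 234.
  Creditworthy: collateral gives 295 − 27 = 268; no collateral gives 234 − 3 = 231. No deviation. ✓
  Subprime: no collateral gives 234 − 2 = 232; collateral gives 295 − 50 = 245. Would deviate. ✗
Try creditworthy → no collateral, subprime → collateral:
  If types separate, no collateral earns payment 295 and collateral earns 234.
  Creditworthy: no collateral gives 295 − 3 = 292; collateral gives 234 − 27 = 207. No deviation. ✓
  Subprime: collateral gives 234 − 50 = 184; no collateral gives 295 − 2 = 293. Would deviate. ✗
Neither assignment is incentive-compatible.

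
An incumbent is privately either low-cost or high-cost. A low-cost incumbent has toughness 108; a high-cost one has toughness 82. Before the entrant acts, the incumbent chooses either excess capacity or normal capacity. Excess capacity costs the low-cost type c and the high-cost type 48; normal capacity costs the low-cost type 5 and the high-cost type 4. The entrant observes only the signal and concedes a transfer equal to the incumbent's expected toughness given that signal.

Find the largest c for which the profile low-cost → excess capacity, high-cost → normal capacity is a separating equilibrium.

Under separation: excess capacity → low-cost (pays 108); normal capacity → high-cost (pays 82).
High-cost: 82 − 4 = 78 ≥ 108 − 48 = 60. Holds regardless of c. ✓
Low-cost: 108 − c ≥ 82 − 5, so c ≤ 108 − 77 = 31.

31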